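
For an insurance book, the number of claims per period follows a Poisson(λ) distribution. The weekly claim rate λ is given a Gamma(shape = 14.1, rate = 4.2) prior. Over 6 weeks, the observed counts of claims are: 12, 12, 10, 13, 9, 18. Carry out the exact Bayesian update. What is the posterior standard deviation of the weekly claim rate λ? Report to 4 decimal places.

0.9202

With a Gamma(shape α, rate β) prior, the Poisson likelihood is conjugate: the posterior is Gamma(α + ΣXᵢ, β + n).
Sum of counts S = 74 over n = 6 weeks.
Posterior: Gamma(α+S, β+n) = Gamma(14.1+74, 4.2+6) = Gamma(88.1, 10.2).
SD = √α/β = √88.1/10.2 = 0.9202.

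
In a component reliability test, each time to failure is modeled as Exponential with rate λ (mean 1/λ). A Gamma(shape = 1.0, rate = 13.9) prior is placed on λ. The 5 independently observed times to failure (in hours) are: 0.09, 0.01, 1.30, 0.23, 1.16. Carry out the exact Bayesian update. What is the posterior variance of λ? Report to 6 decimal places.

With a Gamma(shape α, rate β) prior on the exponential rate λ, the posterior after n observations with total T = Σxᵢ is Gamma(α+n, β+T).
Sum of observations T = 2.79 hours; n = 5.
Posterior: Gamma(1.0+5, 13.9+2.79) = Gamma(6.0, 16.69).
Var = α/β² = 0.021540.

0.021540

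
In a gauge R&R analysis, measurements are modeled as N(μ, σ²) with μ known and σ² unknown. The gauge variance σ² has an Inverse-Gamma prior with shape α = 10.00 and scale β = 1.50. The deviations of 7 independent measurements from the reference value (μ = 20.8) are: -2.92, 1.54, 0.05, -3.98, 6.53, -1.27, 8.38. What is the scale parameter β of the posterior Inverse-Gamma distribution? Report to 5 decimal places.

72.10955

With known mean μ and an Inverse-Gamma(α, β) prior on σ², the Normal likelihood is conjugate: posterior is Inv-Gamma(α + n/2, β + Σ(xᵢ−μ)²/2).
Σ(xᵢ−μ)² = (-2.92)² + (1.54)² + (0.05)² + (-3.98)² + (6.53)² + (-1.27)² + (8.38)² = 141.2191.
Posterior: Inv-Gamma(10.00 + 7/2, 1.50 + 141.2191/2) = Inv-Gamma(13.50, 72.10955).
Posterior β = 72.10955.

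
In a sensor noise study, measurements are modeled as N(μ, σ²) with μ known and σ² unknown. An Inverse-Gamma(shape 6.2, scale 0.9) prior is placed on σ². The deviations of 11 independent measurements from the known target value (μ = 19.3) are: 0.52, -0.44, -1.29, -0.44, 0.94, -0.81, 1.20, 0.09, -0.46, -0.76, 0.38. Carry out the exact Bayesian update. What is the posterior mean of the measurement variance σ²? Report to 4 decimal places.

With known mean μ and an Inverse-Gamma(α, β) prior on σ², the Normal likelihood is conjugate: posterior is Inv-Gamma(α + n/2, β + Σ(xᵢ−μ)²/2).
Σ(xᵢ−μ)² = (0.52)² + (-0.44)² + (-1.29)² + (-0.44)² + (0.94)² + (-0.81)² + (1.20)² + (0.09)² + (-0.46)² + (-0.76)² + (0.38)² = 6.2431.
Posterior: Inv-Gamma(6.2 + 11/2, 0.9 + 6.2431/2) = Inv-Gamma(11.70, 4.02155).
E[σ²|data] = β/(α−1) = 4.02155/10.70 = 0.3758.

0.3758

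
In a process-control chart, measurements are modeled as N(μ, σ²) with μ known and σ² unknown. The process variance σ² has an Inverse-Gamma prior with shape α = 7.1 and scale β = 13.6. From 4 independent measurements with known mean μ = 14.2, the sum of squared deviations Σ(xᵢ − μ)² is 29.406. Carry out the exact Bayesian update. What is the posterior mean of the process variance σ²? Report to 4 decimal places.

With known mean μ and an Inverse-Gamma(α, β) prior on σ², the Normal likelihood is conjugate: posterior is Inv-Gamma(α + n/2, β + Σ(xᵢ−μ)²/2).
Posterior: Inv-Gamma(7.1 + 4/2, 13.6 + 29.406/2) = Inv-Gamma(9.10, 28.3030).
E[σ²|data] = β/(α−1) = 28.3030/8.10 = 3.4942.

3.4942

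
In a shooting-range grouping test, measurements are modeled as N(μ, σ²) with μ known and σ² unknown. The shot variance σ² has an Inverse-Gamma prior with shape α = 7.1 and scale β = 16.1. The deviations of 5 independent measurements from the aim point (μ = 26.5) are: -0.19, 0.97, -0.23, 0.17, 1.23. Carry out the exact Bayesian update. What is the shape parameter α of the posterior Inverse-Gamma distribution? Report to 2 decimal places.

With known mean μ and an Inverse-Gamma(α, β) prior on σ², the Normal likelihood is conjugate: posterior is Inv-Gamma(α + n/2, β + Σ(xᵢ−μ)²/2).
Σ(xᵢ−μ)² = (-0.19)² + (0.97)² + (-0.23)² + (0.17)² + (1.23)² = 2.5717.
Posterior: Inv-Gamma(7.1 + 5/2, 16.1 + 2.5717/2) = Inv-Gamma(9.60, 17.38585).
Posterior α = 9.60.

9.60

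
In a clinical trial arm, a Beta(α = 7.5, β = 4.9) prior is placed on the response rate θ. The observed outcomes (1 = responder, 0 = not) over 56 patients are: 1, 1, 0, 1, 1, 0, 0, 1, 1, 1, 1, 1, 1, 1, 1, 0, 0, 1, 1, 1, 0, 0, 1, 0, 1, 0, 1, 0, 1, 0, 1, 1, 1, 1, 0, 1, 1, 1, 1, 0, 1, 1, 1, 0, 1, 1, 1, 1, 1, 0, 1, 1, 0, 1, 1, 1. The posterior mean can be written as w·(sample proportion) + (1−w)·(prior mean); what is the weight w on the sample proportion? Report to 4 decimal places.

The Beta prior is conjugate to a Binomial/Bernoulli likelihood; the update adds successes to α and failures to β.
Posterior mean = (α₀+k)/(α₀+β₀+n) = [n/(α₀+β₀+n)]·(k/n) + [(α₀+β₀)/(α₀+β₀+n)]·α₀/(α₀+β₀), so only n and the prior enter the weight.
The weight on the data is w = n/(α₀+β₀+n) = 56/(7.5+4.9+56) = 56/68.4 = 0.8187.

0.8187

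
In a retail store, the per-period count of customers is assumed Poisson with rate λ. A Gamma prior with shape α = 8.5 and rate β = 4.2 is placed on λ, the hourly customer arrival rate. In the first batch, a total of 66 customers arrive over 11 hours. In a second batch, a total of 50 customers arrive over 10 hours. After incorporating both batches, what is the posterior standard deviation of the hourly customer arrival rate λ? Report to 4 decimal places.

0.4428

With a Gamma(shape α, rate β) prior, the Poisson likelihood is conjugate: the posterior is Gamma(α + ΣXᵢ, β + n).
After batch 1: Gamma(α+S, β+n) = Gamma(8.5+66, 4.2+11) = Gamma(74.5, 15.2).
After batch 2: Gamma(α+S, β+n) = Gamma(74.5+50, 15.2+10) = Gamma(124.5, 25.2).
SD = √α/β = √124.5/25.2 = 0.4428.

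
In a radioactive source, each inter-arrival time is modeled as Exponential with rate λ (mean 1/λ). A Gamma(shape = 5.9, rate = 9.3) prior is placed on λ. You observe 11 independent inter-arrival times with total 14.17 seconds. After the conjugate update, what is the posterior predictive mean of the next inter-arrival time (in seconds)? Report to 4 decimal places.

With a Gamma(shape α, rate β) prior on the exponential rate λ, the posterior after n observations with total T = Σxᵢ is Gamma(α+n, β+T).
Posterior: Gamma(5.9+11, 9.3+14.17) = Gamma(16.9, 23.47).
The predictive distribution for the next observation is Lomax; its mean is β/(α−1) = 23.47/15.9 = 1.4761.

1.4761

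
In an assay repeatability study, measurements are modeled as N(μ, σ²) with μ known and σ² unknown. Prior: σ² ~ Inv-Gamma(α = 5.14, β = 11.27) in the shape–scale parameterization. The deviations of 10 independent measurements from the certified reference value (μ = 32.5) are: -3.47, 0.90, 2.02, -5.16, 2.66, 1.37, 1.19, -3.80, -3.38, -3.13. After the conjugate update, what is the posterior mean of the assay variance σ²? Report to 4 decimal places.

6.1339

With known mean μ and an Inverse-Gamma(α, β) prior on σ², the Normal likelihood is conjugate: posterior is Inv-Gamma(α + n/2, β + Σ(xᵢ−μ)²/2).
Σ(xᵢ−μ)² = (-3.47)² + (0.90)² + (2.02)² + (-5.16)² + (2.66)² + (1.37)² + (1.19)² + (-3.80)² + (-3.38)² + (-3.13)² = 89.5868.
Posterior: Inv-Gamma(5.14 + 10/2, 11.27 + 89.5868/2) = Inv-Gamma(10.14, 56.06340).
E[σ²|data] = β/(α−1) = 56.06340/9.14 = 6.1339.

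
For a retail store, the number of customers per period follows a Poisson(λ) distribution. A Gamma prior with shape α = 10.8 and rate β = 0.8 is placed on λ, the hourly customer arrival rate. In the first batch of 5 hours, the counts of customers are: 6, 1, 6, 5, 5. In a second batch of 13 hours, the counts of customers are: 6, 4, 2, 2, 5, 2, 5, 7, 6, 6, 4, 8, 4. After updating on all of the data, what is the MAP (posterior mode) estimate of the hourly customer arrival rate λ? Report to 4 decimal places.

With a Gamma(shape α, rate β) prior, the Poisson likelihood is conjugate: the posterior is Gamma(α + ΣXᵢ, β + n).
Batch 1: sum of counts S = 23 over n = 5 hours.
After batch 1: Gamma(α+S, β+n) = Gamma(10.8+23, 0.8+5) = Gamma(33.8, 5.8).
Batch 2: sum of counts S = 61 over n = 13 hours.
After batch 2: Gamma(α+S, β+n) = Gamma(33.8+61, 5.8+13) = Gamma(94.8, 18.8).
Mode of Gamma(α,β) for α≥1 is (α−1)/β = 93.8/18.8 = 4.9894.

4.9894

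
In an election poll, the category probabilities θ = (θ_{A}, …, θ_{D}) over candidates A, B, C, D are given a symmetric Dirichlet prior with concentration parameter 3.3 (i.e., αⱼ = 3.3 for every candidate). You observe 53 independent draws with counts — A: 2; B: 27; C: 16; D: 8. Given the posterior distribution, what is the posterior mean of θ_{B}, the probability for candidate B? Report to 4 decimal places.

0.4577

The Dirichlet prior is conjugate to the Multinomial likelihood: each posterior αⱼ = prior αⱼ + observed count nⱼ.
Posterior concentration: (5.3, 30.3, 19.3, 11.3), total = 66.2.
E[θ_{B}|data] = α_{B}/Σα = 30.3/66.2 = 0.4577.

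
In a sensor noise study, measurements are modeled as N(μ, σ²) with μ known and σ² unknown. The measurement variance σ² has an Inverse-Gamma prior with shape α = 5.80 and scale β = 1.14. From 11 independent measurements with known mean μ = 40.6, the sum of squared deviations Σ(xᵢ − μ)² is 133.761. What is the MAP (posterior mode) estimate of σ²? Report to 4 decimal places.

With known mean μ and an Inverse-Gamma(α, β) prior on σ², the Normal likelihood is conjugate: posterior is Inv-Gamma(α + n/2, β + Σ(xᵢ−μ)²/2).
Posterior: Inv-Gamma(5.80 + 11/2, 1.14 + 133.761/2) = Inv-Gamma(11.30, 68.0205).
Mode = β/(α+1) = 68.0205/12.30 = 5.5301.

5.5301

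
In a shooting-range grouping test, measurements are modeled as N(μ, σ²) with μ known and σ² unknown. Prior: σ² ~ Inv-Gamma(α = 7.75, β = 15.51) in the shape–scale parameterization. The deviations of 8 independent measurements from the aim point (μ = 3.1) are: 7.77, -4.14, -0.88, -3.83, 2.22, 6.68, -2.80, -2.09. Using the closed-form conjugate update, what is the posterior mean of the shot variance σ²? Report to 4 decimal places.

With known mean μ and an Inverse-Gamma(α, β) prior on σ², the Normal likelihood is conjugate: posterior is Inv-Gamma(α + n/2, β + Σ(xᵢ−μ)²/2).
Σ(xᵢ−μ)² = (7.77)² + (-4.14)² + (-0.88)² + (-3.83)² + (2.22)² + (6.68)² + (-2.80)² + (-2.09)² = 154.7147.
Posterior: Inv-Gamma(7.75 + 8/2, 15.51 + 154.7147/2) = Inv-Gamma(11.75, 92.86735).
E[σ²|data] = β/(α−1) = 92.86735/10.75 = 8.6388.

8.6388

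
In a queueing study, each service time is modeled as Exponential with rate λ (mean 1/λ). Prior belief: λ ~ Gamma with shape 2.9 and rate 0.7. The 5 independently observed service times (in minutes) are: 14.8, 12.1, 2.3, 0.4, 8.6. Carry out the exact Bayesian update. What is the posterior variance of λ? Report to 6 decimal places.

With a Gamma(shape α, rate β) prior on the exponential rate λ, the posterior after n observations with total T = Σxᵢ is Gamma(α+n, β+T).
Sum of observations T = 38.2 minutes; n = 5.
Posterior: Gamma(2.9+5, 0.7+38.2) = Gamma(7.9, 38.9).
Var = α/β² = 0.005221.

0.005221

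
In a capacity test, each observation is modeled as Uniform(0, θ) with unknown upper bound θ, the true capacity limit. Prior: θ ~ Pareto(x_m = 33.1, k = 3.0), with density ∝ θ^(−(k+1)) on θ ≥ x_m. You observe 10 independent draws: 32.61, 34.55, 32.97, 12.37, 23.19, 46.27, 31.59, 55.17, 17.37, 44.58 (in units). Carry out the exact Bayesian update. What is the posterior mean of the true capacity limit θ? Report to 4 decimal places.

59.7675

A Pareto(scale x_m, shape k) prior on the upper bound θ of Uniform(0, θ) is conjugate: posterior is Pareto(max(x_m, max xᵢ), k + n).
Sample maximum = 55.17; prior scale x_m = 33.1 → posterior scale = max = 55.17.
Posterior shape = 3.0 + 10 = 13.0.
E[θ|data] = k·x_m/(k−1) = 13.0·55.17/12.0 = 59.7675.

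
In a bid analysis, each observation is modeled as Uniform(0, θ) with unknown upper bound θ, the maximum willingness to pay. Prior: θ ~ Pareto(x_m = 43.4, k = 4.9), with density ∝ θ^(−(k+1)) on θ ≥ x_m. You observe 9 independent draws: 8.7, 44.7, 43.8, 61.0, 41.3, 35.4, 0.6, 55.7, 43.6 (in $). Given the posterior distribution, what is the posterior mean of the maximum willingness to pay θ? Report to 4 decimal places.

65.7287

A Pareto(scale x_m, shape k) prior on the upper bound θ of Uniform(0, θ) is conjugate: posterior is Pareto(max(x_m, max xᵢ), k + n).
Sample maximum = 61.0; prior scale x_m = 43.4 → posterior scale = max = 61.0.
Posterior shape = 4.9 + 9 = 13.9.
E[θ|data] = k·x_m/(k−1) = 13.9·61.0/12.9 = 65.7287.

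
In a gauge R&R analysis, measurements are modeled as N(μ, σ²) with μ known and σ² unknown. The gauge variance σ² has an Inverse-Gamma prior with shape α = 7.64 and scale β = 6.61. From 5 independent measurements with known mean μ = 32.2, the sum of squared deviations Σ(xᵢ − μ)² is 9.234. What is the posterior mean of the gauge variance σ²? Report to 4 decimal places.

1.2283

With known mean μ and an Inverse-Gamma(α, β) prior on σ², the Normal likelihood is conjugate: posterior is Inv-Gamma(α + n/2, β + Σ(xᵢ−μ)²/2).
Posterior: Inv-Gamma(7.64 + 5/2, 6.61 + 9.234/2) = Inv-Gamma(10.14, 11.2270).
E[σ²|data] = β/(α−1) = 11.2270/9.14 = 1.2283.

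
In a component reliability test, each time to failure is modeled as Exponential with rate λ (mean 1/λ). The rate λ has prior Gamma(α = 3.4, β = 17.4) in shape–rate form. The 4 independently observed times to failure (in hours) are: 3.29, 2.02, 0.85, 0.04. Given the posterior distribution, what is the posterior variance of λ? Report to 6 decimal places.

0.013286

With a Gamma(shape α, rate β) prior on the exponential rate λ, the posterior after n observations with total T = Σxᵢ is Gamma(α+n, β+T).
Sum of observations T = 6.20 hours; n = 4.
Posterior: Gamma(3.4+4, 17.4+6.20) = Gamma(7.4, 23.60).
Var = α/β² = 0.013286.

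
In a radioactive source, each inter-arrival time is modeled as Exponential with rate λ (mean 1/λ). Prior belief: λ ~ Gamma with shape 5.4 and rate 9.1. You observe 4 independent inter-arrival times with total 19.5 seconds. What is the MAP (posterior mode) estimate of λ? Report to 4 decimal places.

With a Gamma(shape α, rate β) prior on the exponential rate λ, the posterior after n observations with total T = Σxᵢ is Gamma(α+n, β+T).
Posterior: Gamma(5.4+4, 9.1+19.5) = Gamma(9.4, 28.6).
Mode = (α−1)/β = 0.2937.

0.2937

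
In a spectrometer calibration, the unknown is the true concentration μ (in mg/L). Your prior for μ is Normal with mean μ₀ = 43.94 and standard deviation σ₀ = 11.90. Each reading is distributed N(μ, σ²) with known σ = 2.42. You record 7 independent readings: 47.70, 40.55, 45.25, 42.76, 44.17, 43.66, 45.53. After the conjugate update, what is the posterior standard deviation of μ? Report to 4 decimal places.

For Normal data with known variance σ², a Normal(μ₀, σ₀²) prior on μ is conjugate. Posterior precision = 1/σ₀² + n/σ²; posterior mean is the precision-weighted average of μ₀ and x̄.
σ₀² = 11.90² = 141.61, σ² = 2.42² = 5.8564; σ² + n·σ₀² = 5.8564 + 7·141.61 = 997.1264.
Posterior precision = 1/σ₀² + n/σ² = 1/141.61 + 7/5.8564 = (σ² + n·σ₀²)/(σ₀²σ²) = 997.1264/(141.61·5.8564); posterior variance σₙ² = σ₀²σ²/(σ² + n·σ₀²) = 141.61·5.8564/997.1264 = 0.831715.
Posterior SD = √σₙ² = √(141.61·5.8564/997.1264) = 0.9120.

0.9120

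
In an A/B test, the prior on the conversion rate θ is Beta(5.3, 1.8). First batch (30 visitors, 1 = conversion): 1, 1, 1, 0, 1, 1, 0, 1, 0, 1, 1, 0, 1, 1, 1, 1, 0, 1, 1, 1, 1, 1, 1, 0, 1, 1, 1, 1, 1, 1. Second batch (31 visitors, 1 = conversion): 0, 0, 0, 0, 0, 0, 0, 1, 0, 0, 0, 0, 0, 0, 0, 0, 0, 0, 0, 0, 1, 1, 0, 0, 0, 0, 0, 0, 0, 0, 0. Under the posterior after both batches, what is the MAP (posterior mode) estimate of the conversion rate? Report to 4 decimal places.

0.4735

The Beta prior is conjugate to a Binomial/Bernoulli likelihood; the update adds successes to α and failures to β.
After batch 1: Beta(5.3+24, 1.8+6) = Beta(29.3, 7.8).
After batch 2: Beta(29.3+3, 7.8+28) = Beta(32.3, 35.8).
Mode of Beta(a,b) for a,b>1 is (a−1)/(a+b−2) = 31.3/66.1 = 0.4735.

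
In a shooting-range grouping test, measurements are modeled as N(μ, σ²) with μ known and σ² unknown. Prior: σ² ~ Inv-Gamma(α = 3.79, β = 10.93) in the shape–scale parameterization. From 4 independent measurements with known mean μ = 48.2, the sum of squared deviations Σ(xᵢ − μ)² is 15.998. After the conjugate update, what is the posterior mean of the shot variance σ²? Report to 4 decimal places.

3.9518

With known mean μ and an Inverse-Gamma(α, β) prior on σ², the Normal likelihood is conjugate: posterior is Inv-Gamma(α + n/2, β + Σ(xᵢ−μ)²/2).
Posterior: Inv-Gamma(3.79 + 4/2, 10.93 + 15.998/2) = Inv-Gamma(5.79, 18.9290).
E[σ²|data] = β/(α−1) = 18.9290/4.79 = 3.9518.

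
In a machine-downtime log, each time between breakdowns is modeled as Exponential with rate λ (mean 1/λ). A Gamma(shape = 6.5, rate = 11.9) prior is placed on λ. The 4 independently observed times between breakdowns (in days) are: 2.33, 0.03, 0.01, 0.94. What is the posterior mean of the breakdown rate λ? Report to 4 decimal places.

0.6903

With a Gamma(shape α, rate β) prior on the exponential rate λ, the posterior after n observations with total T = Σxᵢ is Gamma(α+n, β+T).
Sum of observations T = 3.31 days; n = 4.
Posterior: Gamma(6.5+4, 11.9+3.31) = Gamma(10.5, 15.21).
Posterior mean of λ = α/β = 10.5/15.21 = 0.6903.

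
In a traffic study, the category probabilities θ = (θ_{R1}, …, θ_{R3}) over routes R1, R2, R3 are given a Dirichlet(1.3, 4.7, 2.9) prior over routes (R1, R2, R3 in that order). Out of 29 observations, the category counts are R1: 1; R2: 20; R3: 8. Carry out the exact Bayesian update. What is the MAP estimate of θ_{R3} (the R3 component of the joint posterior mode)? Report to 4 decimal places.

0.2837

The Dirichlet prior is conjugate to the Multinomial likelihood: each posterior αⱼ = prior αⱼ + observed count nⱼ.
Posterior concentration: (2.3, 24.7, 10.9), total = 37.9.
Joint mode component: (α_{R3}−1)/(Σα−K) = 9.9/34.9 = 0.2837.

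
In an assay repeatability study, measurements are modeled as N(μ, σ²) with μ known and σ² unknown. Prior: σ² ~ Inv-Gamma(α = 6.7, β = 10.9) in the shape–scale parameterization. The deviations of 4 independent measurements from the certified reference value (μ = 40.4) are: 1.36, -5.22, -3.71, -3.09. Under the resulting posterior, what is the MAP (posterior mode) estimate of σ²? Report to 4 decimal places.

With known mean μ and an Inverse-Gamma(α, β) prior on σ², the Normal likelihood is conjugate: posterior is Inv-Gamma(α + n/2, β + Σ(xᵢ−μ)²/2).
Σ(xᵢ−μ)² = (1.36)² + (-5.22)² + (-3.71)² + (-3.09)² = 52.4102.
Posterior: Inv-Gamma(6.7 + 4/2, 10.9 + 52.4102/2) = Inv-Gamma(8.70, 37.10510).
Mode = β/(α+1) = 37.10510/9.70 = 3.8253.

3.8253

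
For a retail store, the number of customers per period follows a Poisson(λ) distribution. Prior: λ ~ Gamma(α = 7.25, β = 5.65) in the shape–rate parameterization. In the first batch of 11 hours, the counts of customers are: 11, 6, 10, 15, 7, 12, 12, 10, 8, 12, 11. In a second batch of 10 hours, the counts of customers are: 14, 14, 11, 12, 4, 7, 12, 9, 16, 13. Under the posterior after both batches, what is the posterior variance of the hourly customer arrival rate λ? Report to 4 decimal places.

0.3284

With a Gamma(shape α, rate β) prior, the Poisson likelihood is conjugate: the posterior is Gamma(α + ΣXᵢ, β + n).
Batch 1: sum of counts S = 114 over n = 11 hours.
After batch 1: Gamma(α+S, β+n) = Gamma(7.25+114, 5.65+11) = Gamma(121.25, 16.65).
Batch 2: sum of counts S = 112 over n = 10 hours.
After batch 2: Gamma(α+S, β+n) = Gamma(121.25+112, 16.65+10) = Gamma(233.25, 26.65).
Var = α/β² = 233.25/26.65² = 0.3284.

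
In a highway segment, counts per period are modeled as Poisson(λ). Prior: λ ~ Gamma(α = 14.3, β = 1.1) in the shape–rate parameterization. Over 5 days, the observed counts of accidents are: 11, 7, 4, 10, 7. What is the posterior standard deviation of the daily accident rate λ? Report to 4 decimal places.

1.1968

With a Gamma(shape α, rate β) prior, the Poisson likelihood is conjugate: the posterior is Gamma(α + ΣXᵢ, β + n).
Sum of counts S = 39 over n = 5 days.
Posterior: Gamma(α+S, β+n) = Gamma(14.3+39, 1.1+5) = Gamma(53.3, 6.1).
SD = √α/β = √53.3/6.1 = 1.1968.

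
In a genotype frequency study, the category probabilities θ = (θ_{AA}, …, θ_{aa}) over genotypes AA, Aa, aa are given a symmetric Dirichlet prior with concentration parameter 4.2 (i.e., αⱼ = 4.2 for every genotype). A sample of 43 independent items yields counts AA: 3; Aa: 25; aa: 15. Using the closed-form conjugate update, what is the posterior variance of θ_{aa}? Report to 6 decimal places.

The Dirichlet prior is conjugate to the Multinomial likelihood: each posterior αⱼ = prior αⱼ + observed count nⱼ.
Posterior concentration: (7.2, 29.2, 19.2), total = 55.6.
Var[θ_j] = α_j(Σα−α_j)/((Σα)²(Σα+1)) = 19.2·36.4/(55.6²·56.6) = 0.003994.

0.003994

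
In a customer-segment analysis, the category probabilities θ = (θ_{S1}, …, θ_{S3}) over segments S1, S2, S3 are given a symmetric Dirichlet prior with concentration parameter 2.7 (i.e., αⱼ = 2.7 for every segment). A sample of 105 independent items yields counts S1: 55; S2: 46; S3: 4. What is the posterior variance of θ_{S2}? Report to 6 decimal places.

0.002149

The Dirichlet prior is conjugate to the Multinomial likelihood: each posterior αⱼ = prior αⱼ + observed count nⱼ.
Posterior concentration: (57.7, 48.7, 6.7), total = 113.1.
Var[θ_j] = α_j(Σα−α_j)/((Σα)²(Σα+1)) = 48.7·64.4/(113.1²·114.1) = 0.002149.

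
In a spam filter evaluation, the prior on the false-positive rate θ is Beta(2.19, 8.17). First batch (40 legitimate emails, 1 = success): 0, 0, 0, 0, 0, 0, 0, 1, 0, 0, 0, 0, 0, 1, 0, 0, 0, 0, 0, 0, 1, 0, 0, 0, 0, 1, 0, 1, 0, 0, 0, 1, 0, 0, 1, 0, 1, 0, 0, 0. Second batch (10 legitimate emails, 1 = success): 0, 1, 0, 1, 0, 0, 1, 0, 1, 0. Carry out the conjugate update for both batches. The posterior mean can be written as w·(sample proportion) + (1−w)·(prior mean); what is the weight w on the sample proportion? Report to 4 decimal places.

The Beta prior is conjugate to a Binomial/Bernoulli likelihood; the update adds successes to α and failures to β.
Total number of legitimate emails: n = 40 + 10 = 50.
Posterior mean = (α₀+k)/(α₀+β₀+n) = [n/(α₀+β₀+n)]·(k/n) + [(α₀+β₀)/(α₀+β₀+n)]·α₀/(α₀+β₀), so only n and the prior enter the weight.
The weight on the data is w = n/(α₀+β₀+n) = 50/(2.19+8.17+50) = 50/60.36 = 0.8284.

0.8284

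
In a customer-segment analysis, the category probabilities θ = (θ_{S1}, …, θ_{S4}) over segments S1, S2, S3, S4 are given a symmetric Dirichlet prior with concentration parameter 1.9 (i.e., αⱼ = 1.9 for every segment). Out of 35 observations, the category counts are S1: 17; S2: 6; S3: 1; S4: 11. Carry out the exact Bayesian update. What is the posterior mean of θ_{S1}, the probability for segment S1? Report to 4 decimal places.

0.4437

The Dirichlet prior is conjugate to the Multinomial likelihood: each posterior αⱼ = prior αⱼ + observed count nⱼ.
Posterior concentration: (18.9, 7.9, 2.9, 12.9), total = 42.6.
E[θ_{S1}|data] = α_{S1}/Σα = 18.9/42.6 = 0.4437.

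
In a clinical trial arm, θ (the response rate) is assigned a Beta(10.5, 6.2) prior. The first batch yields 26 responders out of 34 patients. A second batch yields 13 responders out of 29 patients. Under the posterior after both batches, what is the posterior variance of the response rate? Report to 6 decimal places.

The Beta prior is conjugate to a Binomial/Bernoulli likelihood; the update adds successes to α and failures to β.
After batch 1: Beta(10.5+26, 6.2+8) = Beta(36.5, 14.2).
After batch 2: Beta(36.5+13, 14.2+16) = Beta(49.5, 30.2).
Var = αβ/((α+β)²(α+β+1)) = 49.5·30.2/(79.7²·80.7) = 0.002916.

0.002916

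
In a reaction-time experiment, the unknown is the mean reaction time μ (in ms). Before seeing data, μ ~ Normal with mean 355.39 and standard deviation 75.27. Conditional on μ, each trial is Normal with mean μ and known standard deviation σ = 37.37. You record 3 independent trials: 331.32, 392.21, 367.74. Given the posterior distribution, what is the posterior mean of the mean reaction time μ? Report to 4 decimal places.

For Normal data with known variance σ², a Normal(μ₀, σ₀²) prior on μ is conjugate. Posterior precision = 1/σ₀² + n/σ²; posterior mean is the precision-weighted average of μ₀ and x̄.
Σxᵢ = 331.32 + 392.21 + 367.74 = 1091.27, so n·x̄ = 1091.27.
σ₀² = 75.27² = 5665.5729, σ² = 37.37² = 1396.5169; σ² + n·σ₀² = 1396.5169 + 3·5665.5729 = 18393.2356.
Posterior mean = (μ₀/σ₀² + n·x̄/σ²)/(1/σ₀² + n/σ²) = (σ²·μ₀ + σ₀²·n·x̄)/(σ² + n·σ₀²) = (1396.5169·355.39 + 5665.5729·1091.27)/18393.2356 = 6678977.879674/18393.2356 = 363.1214.

363.1214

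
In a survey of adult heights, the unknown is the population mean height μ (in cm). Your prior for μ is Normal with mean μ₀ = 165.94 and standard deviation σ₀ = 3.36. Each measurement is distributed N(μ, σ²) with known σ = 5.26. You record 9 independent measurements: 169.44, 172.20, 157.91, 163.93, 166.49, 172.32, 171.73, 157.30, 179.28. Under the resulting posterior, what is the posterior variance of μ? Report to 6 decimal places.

2.416233

For Normal data with known variance σ², a Normal(μ₀, σ₀²) prior on μ is conjugate. Posterior precision = 1/σ₀² + n/σ²; posterior mean is the precision-weighted average of μ₀ and x̄.
σ₀² = 3.36² = 11.2896, σ² = 5.26² = 27.6676; σ² + n·σ₀² = 27.6676 + 9·11.2896 = 129.274.
Posterior precision = 1/σ₀² + n/σ² = 1/11.2896 + 9/27.6676 = (σ² + n·σ₀²)/(σ₀²σ²) = 129.274/(11.2896·27.6676); posterior variance σₙ² = σ₀²σ²/(σ² + n·σ₀²) = 11.2896·27.6676/129.274 = 2.416233.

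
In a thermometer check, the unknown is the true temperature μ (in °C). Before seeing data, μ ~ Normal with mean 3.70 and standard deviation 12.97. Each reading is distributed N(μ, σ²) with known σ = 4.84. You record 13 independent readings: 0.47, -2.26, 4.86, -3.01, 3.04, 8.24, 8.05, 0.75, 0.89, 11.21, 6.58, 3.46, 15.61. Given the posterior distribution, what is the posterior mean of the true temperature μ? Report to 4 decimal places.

4.4451

For Normal data with known variance σ², a Normal(μ₀, σ₀²) prior on μ is conjugate. Posterior precision = 1/σ₀² + n/σ²; posterior mean is the precision-weighted average of μ₀ and x̄.
Σxᵢ = 0.47 + (-2.26) + 4.86 + (-3.01) + 3.04 + 8.24 + 8.05 + 0.75 + 0.89 + 11.21 + 6.58 + 3.46 + 15.61 = 57.89, so n·x̄ = 57.89.
σ₀² = 12.97² = 168.2209, σ² = 4.84² = 23.4256; σ² + n·σ₀² = 23.4256 + 13·168.2209 = 2210.2973.
Posterior mean = (μ₀/σ₀² + n·x̄/σ²)/(1/σ₀² + n/σ²) = (σ²·μ₀ + σ₀²·n·x̄)/(σ² + n·σ₀²) = (23.4256·3.70 + 168.2209·57.89)/2210.2973 = 9824.982621/2210.2973 = 4.4451.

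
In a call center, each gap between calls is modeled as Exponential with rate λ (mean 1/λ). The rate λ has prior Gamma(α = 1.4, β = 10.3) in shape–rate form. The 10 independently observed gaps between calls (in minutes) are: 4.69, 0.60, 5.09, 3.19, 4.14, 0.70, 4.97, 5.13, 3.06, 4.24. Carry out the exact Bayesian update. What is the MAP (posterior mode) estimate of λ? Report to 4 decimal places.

With a Gamma(shape α, rate β) prior on the exponential rate λ, the posterior after n observations with total T = Σxᵢ is Gamma(α+n, β+T).
Sum of observations T = 35.81 minutes; n = 10.
Posterior: Gamma(1.4+10, 10.3+35.81) = Gamma(11.4, 46.11).
Mode = (α−1)/β = 0.2255.

0.2255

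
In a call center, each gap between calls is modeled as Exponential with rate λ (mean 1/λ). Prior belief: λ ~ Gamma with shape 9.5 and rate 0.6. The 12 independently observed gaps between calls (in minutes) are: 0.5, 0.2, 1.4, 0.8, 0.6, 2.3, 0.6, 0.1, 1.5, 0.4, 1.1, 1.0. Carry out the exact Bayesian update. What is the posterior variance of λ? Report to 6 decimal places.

0.174499

With a Gamma(shape α, rate β) prior on the exponential rate λ, the posterior after n observations with total T = Σxᵢ is Gamma(α+n, β+T).
Sum of observations T = 10.5 minutes; n = 12.
Posterior: Gamma(9.5+12, 0.6+10.5) = Gamma(21.5, 11.1).
Var = α/β² = 0.174499.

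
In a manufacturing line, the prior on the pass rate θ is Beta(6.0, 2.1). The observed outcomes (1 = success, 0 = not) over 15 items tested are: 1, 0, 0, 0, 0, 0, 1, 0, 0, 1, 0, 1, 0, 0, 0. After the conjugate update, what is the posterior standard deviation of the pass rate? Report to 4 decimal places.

The Beta prior is conjugate to a Binomial/Bernoulli likelihood; the update adds successes to α and failures to β.
Posterior: Beta(α+k, β+n−k) = Beta(6.0+4, 2.1+11) = Beta(10.0, 13.1).
Var = αβ/((α+β)²(α+β+1)) = 10.0·13.1/(23.1²·24.1) = 0.01018662; SD = √0.01018662 = 0.1009.

0.1009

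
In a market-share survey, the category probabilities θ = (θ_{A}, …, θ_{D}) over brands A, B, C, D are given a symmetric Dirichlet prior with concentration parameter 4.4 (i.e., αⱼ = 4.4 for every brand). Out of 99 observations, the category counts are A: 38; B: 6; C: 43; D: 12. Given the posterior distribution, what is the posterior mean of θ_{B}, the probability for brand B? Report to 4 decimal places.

The Dirichlet prior is conjugate to the Multinomial likelihood: each posterior αⱼ = prior αⱼ + observed count nⱼ.
Posterior concentration: (42.4, 10.4, 47.4, 16.4), total = 116.6.
E[θ_{B}|data] = α_{B}/Σα = 10.4/116.6 = 0.0892.

0.0892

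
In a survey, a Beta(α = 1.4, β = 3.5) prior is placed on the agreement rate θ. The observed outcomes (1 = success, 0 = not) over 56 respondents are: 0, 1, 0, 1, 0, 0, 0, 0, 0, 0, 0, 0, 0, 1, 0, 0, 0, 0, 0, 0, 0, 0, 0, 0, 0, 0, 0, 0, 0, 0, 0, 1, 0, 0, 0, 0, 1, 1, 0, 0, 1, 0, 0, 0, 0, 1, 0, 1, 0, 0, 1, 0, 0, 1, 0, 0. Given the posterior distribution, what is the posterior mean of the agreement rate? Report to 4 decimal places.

0.2036

The Beta prior is conjugate to a Binomial/Bernoulli likelihood; the update adds successes to α and failures to β.
Posterior: Beta(α+k, β+n−k) = Beta(1.4+11, 3.5+45) = Beta(12.4, 48.5).
Posterior mean = α/(α+β) = 12.4/60.9 = 0.2036.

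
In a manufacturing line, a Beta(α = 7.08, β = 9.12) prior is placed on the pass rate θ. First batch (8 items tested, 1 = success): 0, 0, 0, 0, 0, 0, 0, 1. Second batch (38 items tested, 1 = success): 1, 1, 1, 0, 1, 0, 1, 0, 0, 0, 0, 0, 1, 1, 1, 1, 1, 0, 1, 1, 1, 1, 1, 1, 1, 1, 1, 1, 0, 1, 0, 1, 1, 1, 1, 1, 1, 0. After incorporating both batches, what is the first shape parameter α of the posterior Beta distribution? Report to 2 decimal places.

35.08

The Beta prior is conjugate to a Binomial/Bernoulli likelihood; the update adds successes to α and failures to β.
After batch 1: Beta(7.08+1, 9.12+7) = Beta(8.08, 16.12).
After batch 2: Beta(8.08+27, 16.12+11) = Beta(35.08, 27.12).
Posterior α = 35.08.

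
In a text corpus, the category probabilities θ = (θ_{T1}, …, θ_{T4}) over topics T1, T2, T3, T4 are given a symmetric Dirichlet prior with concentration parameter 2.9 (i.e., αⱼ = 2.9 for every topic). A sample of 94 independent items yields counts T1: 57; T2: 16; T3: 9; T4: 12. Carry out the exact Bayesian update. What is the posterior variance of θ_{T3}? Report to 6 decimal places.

0.000938

The Dirichlet prior is conjugate to the Multinomial likelihood: each posterior αⱼ = prior αⱼ + observed count nⱼ.
Posterior concentration: (59.9, 18.9, 11.9, 14.9), total = 105.6.
Var[θ_j] = α_j(Σα−α_j)/((Σα)²(Σα+1)) = 11.9·93.7/(105.6²·106.6) = 0.000938.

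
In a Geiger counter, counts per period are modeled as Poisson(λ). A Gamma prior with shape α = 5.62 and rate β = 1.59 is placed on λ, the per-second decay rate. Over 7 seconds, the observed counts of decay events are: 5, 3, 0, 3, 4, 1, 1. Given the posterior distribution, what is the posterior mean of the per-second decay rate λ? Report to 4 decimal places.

2.6333

With a Gamma(shape α, rate β) prior, the Poisson likelihood is conjugate: the posterior is Gamma(α + ΣXᵢ, β + n).
Sum of counts S = 17 over n = 7 seconds.
Posterior: Gamma(α+S, β+n) = Gamma(5.62+17, 1.59+7) = Gamma(22.62, 8.59).
Posterior mean = α/β = 22.62/8.59 = 2.6333.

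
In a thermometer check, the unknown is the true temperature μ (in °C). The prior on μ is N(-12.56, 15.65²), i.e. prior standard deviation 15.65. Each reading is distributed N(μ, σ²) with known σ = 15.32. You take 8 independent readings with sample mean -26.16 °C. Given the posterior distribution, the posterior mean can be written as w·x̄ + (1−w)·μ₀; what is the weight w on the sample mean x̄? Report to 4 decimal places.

For Normal data with known variance σ², a Normal(μ₀, σ₀²) prior on μ is conjugate. Posterior precision = 1/σ₀² + n/σ²; posterior mean is the precision-weighted average of μ₀ and x̄.
σ₀² = 15.65² = 244.9225, σ² = 15.32² = 234.7024. Prior precision 1/σ₀² = 1/244.9225; data precision n/σ² = 8/234.7024.
w = (n/σ²)/(1/σ₀² + n/σ²) = n·σ₀²/(σ² + n·σ₀²) = 8·244.9225/(234.7024 + 8·244.9225) = 1959.38/2194.0824 = 0.8930.

0.8930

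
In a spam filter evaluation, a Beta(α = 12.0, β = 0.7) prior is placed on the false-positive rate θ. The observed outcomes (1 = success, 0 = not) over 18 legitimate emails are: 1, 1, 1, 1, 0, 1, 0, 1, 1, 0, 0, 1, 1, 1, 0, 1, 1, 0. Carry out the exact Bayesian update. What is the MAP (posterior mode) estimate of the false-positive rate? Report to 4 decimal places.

The Beta prior is conjugate to a Binomial/Bernoulli likelihood; the update adds successes to α and failures to β.
Posterior: Beta(α+k, β+n−k) = Beta(12.0+12, 0.7+6) = Beta(24.0, 6.7).
Mode of Beta(a,b) for a,b>1 is (a−1)/(a+b−2) = 23.0/28.7 = 0.8014.

0.8014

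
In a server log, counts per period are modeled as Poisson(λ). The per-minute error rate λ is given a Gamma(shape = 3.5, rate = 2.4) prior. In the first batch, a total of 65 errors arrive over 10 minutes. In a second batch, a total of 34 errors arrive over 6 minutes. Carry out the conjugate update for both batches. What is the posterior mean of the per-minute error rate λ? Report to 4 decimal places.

5.5707

With a Gamma(shape α, rate β) prior, the Poisson likelihood is conjugate: the posterior is Gamma(α + ΣXᵢ, β + n).
After batch 1: Gamma(α+S, β+n) = Gamma(3.5+65, 2.4+10) = Gamma(68.5, 12.4).
After batch 2: Gamma(α+S, β+n) = Gamma(68.5+34, 12.4+6) = Gamma(102.5, 18.4).
Posterior mean = α/β = 102.5/18.4 = 5.5707.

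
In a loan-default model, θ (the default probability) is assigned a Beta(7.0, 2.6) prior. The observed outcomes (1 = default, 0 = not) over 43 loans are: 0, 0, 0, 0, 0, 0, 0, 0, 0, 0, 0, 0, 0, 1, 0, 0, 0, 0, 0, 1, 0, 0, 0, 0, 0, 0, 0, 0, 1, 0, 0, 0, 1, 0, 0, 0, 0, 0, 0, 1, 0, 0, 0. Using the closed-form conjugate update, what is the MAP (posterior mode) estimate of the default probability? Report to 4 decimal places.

The Beta prior is conjugate to a Binomial/Bernoulli likelihood; the update adds successes to α and failures to β.
Posterior: Beta(α+k, β+n−k) = Beta(7.0+5, 2.6+38) = Beta(12.0, 40.6).
Mode of Beta(a,b) for a,b>1 is (a−1)/(a+b−2) = 11.0/50.6 = 0.2174.

0.2174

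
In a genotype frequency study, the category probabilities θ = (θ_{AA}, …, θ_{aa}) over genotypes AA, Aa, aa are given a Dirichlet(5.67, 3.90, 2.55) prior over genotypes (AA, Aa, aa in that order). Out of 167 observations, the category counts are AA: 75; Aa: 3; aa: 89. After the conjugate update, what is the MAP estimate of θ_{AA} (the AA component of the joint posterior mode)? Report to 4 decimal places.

0.4524

The Dirichlet prior is conjugate to the Multinomial likelihood: each posterior αⱼ = prior αⱼ + observed count nⱼ.
Posterior concentration: (80.67, 6.90, 91.55), total = 179.12.
Joint mode component: (α_{AA}−1)/(Σα−K) = 79.67/176.12 = 0.4524.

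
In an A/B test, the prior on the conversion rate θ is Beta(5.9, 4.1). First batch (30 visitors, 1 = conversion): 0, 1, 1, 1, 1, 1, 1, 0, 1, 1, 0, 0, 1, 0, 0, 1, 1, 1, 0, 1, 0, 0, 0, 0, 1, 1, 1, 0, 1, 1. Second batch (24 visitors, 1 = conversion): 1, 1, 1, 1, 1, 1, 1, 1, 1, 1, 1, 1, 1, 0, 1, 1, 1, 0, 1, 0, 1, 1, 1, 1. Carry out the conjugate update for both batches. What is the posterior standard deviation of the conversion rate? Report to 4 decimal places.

The Beta prior is conjugate to a Binomial/Bernoulli likelihood; the update adds successes to α and failures to β.
After batch 1: Beta(5.9+18, 4.1+12) = Beta(23.9, 16.1).
After batch 2: Beta(23.9+21, 16.1+3) = Beta(44.9, 19.1).
Var = αβ/((α+β)²(α+β+1)) = 44.9·19.1/(64.0²·65.0) = 0.00322112; SD = √0.00322112 = 0.0568.

0.0568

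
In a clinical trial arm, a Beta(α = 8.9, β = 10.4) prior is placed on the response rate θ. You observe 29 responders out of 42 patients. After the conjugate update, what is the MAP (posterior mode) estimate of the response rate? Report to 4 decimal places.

The Beta prior is conjugate to a Binomial/Bernoulli likelihood; the update adds successes to α and failures to β.
Posterior: Beta(α+k, β+n−k) = Beta(8.9+29, 10.4+13) = Beta(37.9, 23.4).
Mode of Beta(a,b) for a,b>1 is (a−1)/(a+b−2) = 36.9/59.3 = 0.6223.

0.6223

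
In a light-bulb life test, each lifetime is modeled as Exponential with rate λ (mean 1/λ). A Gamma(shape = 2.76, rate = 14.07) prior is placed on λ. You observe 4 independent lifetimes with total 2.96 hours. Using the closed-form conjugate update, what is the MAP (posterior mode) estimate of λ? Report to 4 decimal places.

With a Gamma(shape α, rate β) prior on the exponential rate λ, the posterior after n observations with total T = Σxᵢ is Gamma(α+n, β+T).
Posterior: Gamma(2.76+4, 14.07+2.96) = Gamma(6.76, 17.03).
Mode = (α−1)/β = 0.3382.

0.3382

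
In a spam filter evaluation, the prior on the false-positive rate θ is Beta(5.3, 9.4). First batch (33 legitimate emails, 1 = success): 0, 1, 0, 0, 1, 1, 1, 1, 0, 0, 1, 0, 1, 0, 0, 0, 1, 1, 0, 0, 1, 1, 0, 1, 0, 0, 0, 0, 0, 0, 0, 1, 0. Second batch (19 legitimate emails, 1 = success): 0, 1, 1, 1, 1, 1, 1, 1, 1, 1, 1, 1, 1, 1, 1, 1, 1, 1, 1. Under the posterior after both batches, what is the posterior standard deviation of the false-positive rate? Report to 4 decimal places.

The Beta prior is conjugate to a Binomial/Bernoulli likelihood; the update adds successes to α and failures to β.
After batch 1: Beta(5.3+13, 9.4+20) = Beta(18.3, 29.4).
After batch 2: Beta(18.3+18, 29.4+1) = Beta(36.3, 30.4).
Var = αβ/((α+β)²(α+β+1)) = 36.3·30.4/(66.7²·67.7) = 0.00366387; SD = √0.00366387 = 0.0605.

0.0605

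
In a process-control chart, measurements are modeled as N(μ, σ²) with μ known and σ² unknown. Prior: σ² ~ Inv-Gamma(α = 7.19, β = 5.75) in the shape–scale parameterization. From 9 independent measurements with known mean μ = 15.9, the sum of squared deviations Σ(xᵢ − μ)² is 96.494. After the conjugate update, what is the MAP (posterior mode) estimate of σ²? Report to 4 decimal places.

4.2551

With known mean μ and an Inverse-Gamma(α, β) prior on σ², the Normal likelihood is conjugate: posterior is Inv-Gamma(α + n/2, β + Σ(xᵢ−μ)²/2).
Posterior: Inv-Gamma(7.19 + 9/2, 5.75 + 96.494/2) = Inv-Gamma(11.69, 53.9970).
Mode = β/(α+1) = 53.9970/12.69 = 4.2551.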